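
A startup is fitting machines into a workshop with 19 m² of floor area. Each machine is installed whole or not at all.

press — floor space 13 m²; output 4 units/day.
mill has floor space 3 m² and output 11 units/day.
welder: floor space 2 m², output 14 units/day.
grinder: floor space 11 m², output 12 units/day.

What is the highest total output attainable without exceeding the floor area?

Allowing fractional choices, the relaxed optimum would be about 37.9, but machines are indivisible.
mill + welder + grinder: floor space 3 + 2 + 11 = 16 ≤ 19, output 11 + 14 + 12 = 37.
welder + grinder: floor space 2 + 11 = 13 ≤ 19, output 14 + 12 = 26.
press + mill + welder: floor space 13 + 3 + 2 = 18 ≤ 19, output 4 + 11 + 14 = 29.
Best is mill, welder, and grinder with total output 37.

37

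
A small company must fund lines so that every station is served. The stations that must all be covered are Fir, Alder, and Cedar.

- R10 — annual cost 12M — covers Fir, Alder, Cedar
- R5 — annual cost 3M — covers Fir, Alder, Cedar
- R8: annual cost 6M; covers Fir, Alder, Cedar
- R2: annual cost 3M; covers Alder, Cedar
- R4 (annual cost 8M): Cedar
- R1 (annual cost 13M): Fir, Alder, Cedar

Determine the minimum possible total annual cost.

This is an integer covering problem.
R5 alone covers Fir, Alder, Cedar — every station.
Total annual cost: 3.
No cover costs less than 3.

3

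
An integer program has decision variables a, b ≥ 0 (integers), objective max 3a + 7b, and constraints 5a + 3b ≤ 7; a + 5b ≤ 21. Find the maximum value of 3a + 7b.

14

The continuous relaxation peaks at (0, 2.33) with value 16.33; rounding to a feasible lattice point costs some objective.
(a,b)=(0,2): 5·0+3·2=6≤7, 1·0+5·2=10≤21, objective 14.
(a,b)=(0,1): 5·0+3·1=3≤7, 1·0+5·1=5≤21, objective 7.
No feasible integer point exceeds 14.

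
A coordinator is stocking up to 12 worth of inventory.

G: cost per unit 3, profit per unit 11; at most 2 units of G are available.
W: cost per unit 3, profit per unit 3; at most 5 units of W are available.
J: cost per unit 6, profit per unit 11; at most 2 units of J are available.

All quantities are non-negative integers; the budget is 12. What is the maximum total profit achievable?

G has the best ratio (11/3); taking only G gives at most 2×11 = 22 (stopped by the supply cap of 2).
Mixing does better — 2×G and 1×J: cost 12 ≤ 12, profit 2·11 + 1·11 = 33.

33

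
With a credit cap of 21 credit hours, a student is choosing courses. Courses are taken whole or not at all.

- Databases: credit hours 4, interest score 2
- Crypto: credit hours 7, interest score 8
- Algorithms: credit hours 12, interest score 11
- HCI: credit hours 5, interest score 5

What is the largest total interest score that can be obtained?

Allowing fractional choices, the relaxed optimum would be about 21.2, but courses are indivisible.
Databases + Algorithms + HCI: credit hours 4 + 12 + 5 = 21 ≤ 21, interest score 2 + 11 + 5 = 18.
Crypto + Algorithms: credit hours 7 + 12 = 19 ≤ 21, interest score 8 + 11 = 19.
Algorithms + HCI: credit hours 12 + 5 = 17 ≤ 21, interest score 11 + 5 = 16.
Best is Crypto and Algorithms with total interest score 19.

19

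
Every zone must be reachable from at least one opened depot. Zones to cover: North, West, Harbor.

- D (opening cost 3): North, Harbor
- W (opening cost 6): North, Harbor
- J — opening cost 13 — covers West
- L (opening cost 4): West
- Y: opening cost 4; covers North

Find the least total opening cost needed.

Choose D and L: together they cover North, West, Harbor — every zone.
Total opening cost: 3 + 4 = 7.
No cover costs less than 7.

7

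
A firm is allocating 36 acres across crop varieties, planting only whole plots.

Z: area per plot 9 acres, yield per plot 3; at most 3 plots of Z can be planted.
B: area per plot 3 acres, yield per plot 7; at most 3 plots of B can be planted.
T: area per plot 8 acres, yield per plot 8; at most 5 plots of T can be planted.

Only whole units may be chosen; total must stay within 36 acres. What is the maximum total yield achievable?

B has the best ratio (7/3); taking only B gives at most 3×7 = 21 (stopped by the supply cap of 3).
Mixing does better — 3×B and 3×T: area 33 ≤ 36, yield 3·7 + 3·8 = 45.

45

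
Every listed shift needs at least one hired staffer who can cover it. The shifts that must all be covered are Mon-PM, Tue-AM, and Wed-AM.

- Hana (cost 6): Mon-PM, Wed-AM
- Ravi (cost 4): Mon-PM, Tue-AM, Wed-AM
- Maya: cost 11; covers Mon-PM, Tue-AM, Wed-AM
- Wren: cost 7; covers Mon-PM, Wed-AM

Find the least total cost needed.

4

Ravi alone covers Mon-PM, Tue-AM, Wed-AM — every shift.
Total cost: 4.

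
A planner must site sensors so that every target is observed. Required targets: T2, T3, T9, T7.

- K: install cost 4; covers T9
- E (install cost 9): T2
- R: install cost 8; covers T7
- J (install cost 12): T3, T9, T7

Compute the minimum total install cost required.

21

The greedy cost-per-new-target heuristic would pick K, J, and E for 25, but a cheaper cover exists.
Choose E and J: together they cover T2, T3, T9, T7 — every target.
Total install cost: 9 + 12 = 21.
No cover costs less than 21.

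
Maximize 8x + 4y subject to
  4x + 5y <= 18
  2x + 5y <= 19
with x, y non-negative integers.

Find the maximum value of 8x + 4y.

(x,y)=(4,0) is feasible, giving 32.
(x,y)=(3,1) is feasible, giving 28.
Maximum is 32 at (x,y)=(4,0).

32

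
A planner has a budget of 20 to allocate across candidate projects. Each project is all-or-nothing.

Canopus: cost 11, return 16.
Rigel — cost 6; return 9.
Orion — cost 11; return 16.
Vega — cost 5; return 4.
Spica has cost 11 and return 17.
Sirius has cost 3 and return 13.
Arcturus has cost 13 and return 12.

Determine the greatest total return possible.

39

Take Rigel, Spica, and Sirius: cost 6 + 11 + 3 = 20 ≤ 20, return 9 + 17 + 13 = 39.
No other feasible combination does better.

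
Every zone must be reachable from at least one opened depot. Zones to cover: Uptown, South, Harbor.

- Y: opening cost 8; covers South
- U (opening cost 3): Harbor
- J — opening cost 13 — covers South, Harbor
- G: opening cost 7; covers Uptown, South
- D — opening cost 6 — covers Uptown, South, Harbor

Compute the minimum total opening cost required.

6

This is an integer covering problem.
D alone covers Uptown, South, Harbor — every zone.
Total opening cost: 6.
No cover costs less than 6.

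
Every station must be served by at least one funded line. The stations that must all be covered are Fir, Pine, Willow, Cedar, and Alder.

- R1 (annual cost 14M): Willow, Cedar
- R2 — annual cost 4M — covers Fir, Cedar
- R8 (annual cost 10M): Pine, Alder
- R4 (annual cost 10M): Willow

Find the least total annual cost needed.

24

Choose R2, R8, and R4: together they cover Fir, Pine, Willow, Cedar, Alder — every station.
Total annual cost: 4 + 10 + 10 = 24.
No cover costs less than 24.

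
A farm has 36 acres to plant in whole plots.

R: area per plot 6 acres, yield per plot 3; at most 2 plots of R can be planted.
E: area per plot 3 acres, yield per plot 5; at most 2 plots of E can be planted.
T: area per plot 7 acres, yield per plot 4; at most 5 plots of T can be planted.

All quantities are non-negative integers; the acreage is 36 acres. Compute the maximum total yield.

E has the best ratio (5/3); taking only E gives at most 2×5 = 10 (stopped by the supply cap of 2).
Mixing does better — 2×E and 4×T: area 34 ≤ 36, yield 2·5 + 4·4 = 26.

26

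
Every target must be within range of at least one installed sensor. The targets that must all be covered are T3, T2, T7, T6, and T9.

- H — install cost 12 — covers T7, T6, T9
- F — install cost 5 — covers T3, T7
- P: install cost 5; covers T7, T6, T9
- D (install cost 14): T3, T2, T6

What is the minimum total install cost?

This is an integer covering problem.
The greedy cost-per-new-target heuristic would pick P, F, and D for 24, but a cheaper cover exists.
Choose P and D: together they cover T3, T2, T7, T6, T9 — every target.
Total install cost: 5 + 14 = 19.
No cover costs less than 19.

19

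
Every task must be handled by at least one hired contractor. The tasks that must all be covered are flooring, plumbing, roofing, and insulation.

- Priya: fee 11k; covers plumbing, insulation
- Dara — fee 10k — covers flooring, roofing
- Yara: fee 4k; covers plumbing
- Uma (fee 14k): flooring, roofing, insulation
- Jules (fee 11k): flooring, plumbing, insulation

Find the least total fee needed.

Choose Yara and Uma: together they cover flooring, plumbing, roofing, insulation — every task.
Total fee: 4 + 14 = 18.

18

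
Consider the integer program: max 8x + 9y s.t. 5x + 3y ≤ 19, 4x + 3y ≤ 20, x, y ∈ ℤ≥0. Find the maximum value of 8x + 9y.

54

Relaxing integrality, the LP optimum is 57.00 at (x,y) = (0, 6.33), which is not an integer point.
(x,y)=(0,6): 5·0+3·6=18≤19, 4·0+3·6=18≤20, objective 54.
(x,y)=(0,5): 5·0+3·5=15≤19, 4·0+3·5=15≤20, objective 45.
Maximum is 54 at (x,y)=(0,6).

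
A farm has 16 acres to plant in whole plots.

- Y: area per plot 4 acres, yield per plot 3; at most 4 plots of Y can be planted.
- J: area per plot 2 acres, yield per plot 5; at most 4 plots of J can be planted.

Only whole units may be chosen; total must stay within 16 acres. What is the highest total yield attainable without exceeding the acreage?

This is a bounded integer knapsack.
J has the best ratio (5/2); taking only J gives at most 4×5 = 20 (stopped by the supply cap of 4).
Mixing does better — 2×Y and 4×J: area 16 ≤ 16, yield 2·3 + 4·5 = 26.

26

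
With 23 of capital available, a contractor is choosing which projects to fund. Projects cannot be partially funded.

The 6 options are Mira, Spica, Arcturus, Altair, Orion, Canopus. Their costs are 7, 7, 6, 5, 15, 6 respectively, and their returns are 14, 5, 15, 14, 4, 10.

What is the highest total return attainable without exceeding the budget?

43

This is an integer program with binary decision variables.
Allowing fractional choices, the relaxed optimum would be about 51.3, but projects are indivisible.
Arcturus + Altair + Canopus: cost 6 + 5 + 6 = 17 ≤ 23, return 15 + 14 + 10 = 39.
Mira + Arcturus + Altair: cost 7 + 6 + 5 = 18 ≤ 23, return 14 + 15 + 14 = 43.
Best is Mira, Arcturus, and Altair with total return 43.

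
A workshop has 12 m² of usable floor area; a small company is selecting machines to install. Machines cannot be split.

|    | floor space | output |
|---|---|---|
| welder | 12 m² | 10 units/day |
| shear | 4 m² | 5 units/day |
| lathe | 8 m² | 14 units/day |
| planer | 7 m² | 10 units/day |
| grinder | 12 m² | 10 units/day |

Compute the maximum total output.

19

Treat it as a binary knapsack problem.
Take shear and lathe: floor space 4 + 8 = 12 ≤ 12, output 5 + 14 = 19.
No other feasible combination does better.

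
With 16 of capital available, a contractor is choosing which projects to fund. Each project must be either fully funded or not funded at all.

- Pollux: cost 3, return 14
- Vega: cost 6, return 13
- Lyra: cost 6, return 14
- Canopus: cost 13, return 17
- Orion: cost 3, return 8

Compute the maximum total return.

Allowing fractional choices, the relaxed optimum would be about 44.7, but projects are indivisible.
Pollux + Vega + Orion: cost 3 + 6 + 3 = 12 ≤ 16, return 14 + 13 + 8 = 35.
Pollux + Vega + Lyra: cost 3 + 6 + 6 = 15 ≤ 16, return 14 + 13 + 14 = 41.
Pollux + Lyra + Orion: cost 3 + 6 + 3 = 12 ≤ 16, return 14 + 14 + 8 = 36.
Best is Pollux, Vega, and Lyra with total return 41.

41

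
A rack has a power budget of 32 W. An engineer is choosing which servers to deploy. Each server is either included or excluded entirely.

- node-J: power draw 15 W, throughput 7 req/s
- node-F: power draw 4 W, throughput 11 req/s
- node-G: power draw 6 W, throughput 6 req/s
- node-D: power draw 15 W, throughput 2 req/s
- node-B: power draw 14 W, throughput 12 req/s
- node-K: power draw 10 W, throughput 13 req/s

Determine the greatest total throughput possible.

Take node-F, node-B, and node-K: power draw 4 + 14 + 10 = 28 ≤ 32, throughput 11 + 12 + 13 = 36.
No other feasible combination does better.

36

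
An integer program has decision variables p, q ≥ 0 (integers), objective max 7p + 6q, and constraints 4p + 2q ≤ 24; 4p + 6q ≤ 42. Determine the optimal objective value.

52

The continuous relaxation peaks at (3.75, 4.5) with value 53.25; rounding to a feasible lattice point costs some objective.
(p,q)=(4,4): 4·4+2·4=24≤24, 4·4+6·4=40≤42, objective 52.
(p,q)=(3,5): 4·3+2·5=22≤24, 4·3+6·5=42≤42, objective 51.
(p,q)=(4,3): 4·4+2·3=22≤24, 4·4+6·3=34≤42, objective 46.
The best lattice point is (4,4), giving 52.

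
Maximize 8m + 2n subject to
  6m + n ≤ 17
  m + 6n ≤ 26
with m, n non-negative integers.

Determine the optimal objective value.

24

(m,n)=(2,4): 6·2+1·4=16≤17, 1·2+6·4=26≤26, objective 24.
(m,n)=(2,3): 6·2+1·3=15≤17, 1·2+6·3=20≤26, objective 22.
(m,n)=(2,2): 6·2+1·2=14≤17, 1·2+6·2=14≤26, objective 20.
No feasible integer point exceeds 24.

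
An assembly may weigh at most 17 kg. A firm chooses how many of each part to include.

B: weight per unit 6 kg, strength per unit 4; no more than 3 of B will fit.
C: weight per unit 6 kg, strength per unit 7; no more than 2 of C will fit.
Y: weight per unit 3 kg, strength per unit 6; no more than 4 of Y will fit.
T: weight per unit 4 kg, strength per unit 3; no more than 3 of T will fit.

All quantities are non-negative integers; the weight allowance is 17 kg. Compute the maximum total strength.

This is a bounded integer knapsack.
4×Y and 1×T: weight 16 ≤ 17, strength 4·6 + 1·3 = 27.
1×C and 3×Y: weight 15 ≤ 17, strength 1·7 + 3·6 = 25.
Best is 27.

27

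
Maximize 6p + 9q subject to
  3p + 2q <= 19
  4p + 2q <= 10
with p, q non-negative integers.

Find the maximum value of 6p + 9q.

45

(p,q)=(0,5): 3·0+2·5=10≤19, 4·0+2·5=10≤10, objective 45.
(p,q)=(0,4): 3·0+2·4=8≤19, 4·0+2·4=8≤10, objective 36.
Maximum is 45 at (p,q)=(0,5).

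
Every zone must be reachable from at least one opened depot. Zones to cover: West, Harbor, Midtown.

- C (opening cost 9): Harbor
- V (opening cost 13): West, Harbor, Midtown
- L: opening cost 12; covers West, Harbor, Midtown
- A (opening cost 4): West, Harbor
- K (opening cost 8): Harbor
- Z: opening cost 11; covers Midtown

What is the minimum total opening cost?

12

This is an integer covering problem.
The greedy cost-per-new-zone heuristic would pick A and Z for 15, but a cheaper cover exists.
L alone covers West, Harbor, Midtown — every zone.
Total opening cost: 12.
No cover costs less than 12.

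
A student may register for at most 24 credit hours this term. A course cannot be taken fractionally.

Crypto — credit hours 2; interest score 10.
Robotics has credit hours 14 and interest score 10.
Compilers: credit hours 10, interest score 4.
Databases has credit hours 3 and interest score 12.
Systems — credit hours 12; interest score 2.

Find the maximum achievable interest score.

Crypto + Robotics + Databases: credit hours 2 + 14 + 3 = 19 ≤ 24, interest score 10 + 10 + 12 = 32.
Crypto + Databases + Systems: credit hours 2 + 3 + 12 = 17 ≤ 24, interest score 10 + 12 + 2 = 24.
Crypto + Compilers + Databases: credit hours 2 + 10 + 3 = 15 ≤ 24, interest score 10 + 4 + 12 = 26.
Best is Crypto, Robotics, and Databases with total interest score 32.

32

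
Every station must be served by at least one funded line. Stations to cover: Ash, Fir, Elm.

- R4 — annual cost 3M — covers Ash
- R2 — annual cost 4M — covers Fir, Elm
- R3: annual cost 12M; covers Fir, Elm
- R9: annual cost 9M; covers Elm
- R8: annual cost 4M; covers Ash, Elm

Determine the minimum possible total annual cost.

7

This is an integer covering problem.
Choose R4 and R2: together they cover Ash, Fir, Elm — every station.
Total annual cost: 3 + 4 = 7.
No cover costs less than 7.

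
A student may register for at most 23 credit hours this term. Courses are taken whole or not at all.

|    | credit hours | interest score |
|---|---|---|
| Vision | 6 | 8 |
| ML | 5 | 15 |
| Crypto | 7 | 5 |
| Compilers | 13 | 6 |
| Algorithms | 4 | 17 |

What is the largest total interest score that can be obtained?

Allowing fractional choices, the relaxed optimum would be about 45.5, but courses are indivisible.
Vision + ML + Crypto + Algorithms: credit hours 6 + 5 + 7 + 4 = 22 ≤ 23, interest score 8 + 15 + 5 + 17 = 45.
Vision + ML + Algorithms: credit hours 6 + 5 + 4 = 15 ≤ 23, interest score 8 + 15 + 17 = 40.
Best is Vision, ML, Crypto, and Algorithms with total interest score 45.

45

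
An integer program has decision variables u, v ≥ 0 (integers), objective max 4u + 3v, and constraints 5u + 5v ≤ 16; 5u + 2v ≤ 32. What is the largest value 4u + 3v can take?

(u,v)=(3,0): 5·3+5·0=15≤16, 5·3+2·0=15≤32, objective 12.
(u,v)=(2,1): 5·2+5·1=15≤16, 5·2+2·1=12≤32, objective 11.
(u,v)=(2,0): 5·2+5·0=10≤16, 5·2+2·0=10≤32, objective 8.
Maximum is 12 at (u,v)=(3,0).

12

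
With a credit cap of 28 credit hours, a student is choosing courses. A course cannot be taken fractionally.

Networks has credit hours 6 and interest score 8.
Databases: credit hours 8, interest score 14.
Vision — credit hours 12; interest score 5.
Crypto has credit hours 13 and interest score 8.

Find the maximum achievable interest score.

30

Networks + Databases: credit hours 6 + 8 = 14 ≤ 28, interest score 8 + 14 = 22.
Networks + Databases + Vision: credit hours 6 + 8 + 12 = 26 ≤ 28, interest score 8 + 14 + 5 = 27.
Networks + Databases + Crypto: credit hours 6 + 8 + 13 = 27 ≤ 28, interest score 8 + 14 + 8 = 30.
Best is Networks, Databases, and Crypto with total interest score 30.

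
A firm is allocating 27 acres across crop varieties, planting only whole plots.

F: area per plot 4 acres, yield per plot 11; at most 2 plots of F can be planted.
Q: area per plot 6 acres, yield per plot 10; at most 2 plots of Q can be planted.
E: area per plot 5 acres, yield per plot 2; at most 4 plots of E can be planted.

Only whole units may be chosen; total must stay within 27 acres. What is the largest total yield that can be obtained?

44

Take 2×F, 2×Q, and 1×E: area 25 ≤ 27, yield 2·11 + 2·10 + 1·2 = 44.
F has the best ratio (11/4) and is taken to its limit of 2; remaining capacity is filled optimally with the others.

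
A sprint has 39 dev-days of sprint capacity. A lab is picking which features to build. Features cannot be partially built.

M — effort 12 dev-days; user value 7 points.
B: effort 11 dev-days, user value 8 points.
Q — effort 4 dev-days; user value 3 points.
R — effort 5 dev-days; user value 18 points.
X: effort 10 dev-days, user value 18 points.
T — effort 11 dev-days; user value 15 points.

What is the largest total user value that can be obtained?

Take B, R, X, and T: effort 11 + 5 + 10 + 11 = 37 ≤ 39, user value 8 + 18 + 18 + 15 = 59.
No other feasible combination does better.

59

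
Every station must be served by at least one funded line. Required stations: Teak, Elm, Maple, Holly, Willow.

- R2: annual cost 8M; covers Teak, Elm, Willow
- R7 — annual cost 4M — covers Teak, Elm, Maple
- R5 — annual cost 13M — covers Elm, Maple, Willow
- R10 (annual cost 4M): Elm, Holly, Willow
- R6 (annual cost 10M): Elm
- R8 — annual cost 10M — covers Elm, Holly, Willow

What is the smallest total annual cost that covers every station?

This is a weighted set-cover instance.
Choose R7 and R10: together they cover Teak, Elm, Maple, Holly, Willow — every station.
Total annual cost: 4 + 4 = 8.
No cover costs less than 8.

8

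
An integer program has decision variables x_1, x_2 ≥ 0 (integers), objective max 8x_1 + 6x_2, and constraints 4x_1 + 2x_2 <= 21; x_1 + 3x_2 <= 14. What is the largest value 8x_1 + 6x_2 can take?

44

(x_1,x_2)=(4,2): 4·4+2·2=20≤21, 1·4+3·2=10≤14, objective 44.
(x_1,x_2)=(3,3): 4·3+2·3=18≤21, 1·3+3·3=12≤14, objective 42.
(x_1,x_2)=(2,4): 4·2+2·4=16≤21, 1·2+3·4=14≤14, objective 40.
Maximum is 44 at (x_1,x_2)=(4,2).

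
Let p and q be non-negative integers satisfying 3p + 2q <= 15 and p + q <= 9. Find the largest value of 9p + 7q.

The continuous relaxation peaks at (0, 7.5) with value 52.50; rounding to a feasible lattice point costs some objective.
(p,q)=(1,6): 3·1+2·6=15≤15, 1·1+1·6=7≤9, objective 51.
(p,q)=(0,7): 3·0+2·7=14≤15, 1·0+1·7=7≤9, objective 49.
(p,q)=(1,5): 3·1+2·5=13≤15, 1·1+1·5=6≤9, objective 44.
The best lattice point is (1,6), giving 51.

51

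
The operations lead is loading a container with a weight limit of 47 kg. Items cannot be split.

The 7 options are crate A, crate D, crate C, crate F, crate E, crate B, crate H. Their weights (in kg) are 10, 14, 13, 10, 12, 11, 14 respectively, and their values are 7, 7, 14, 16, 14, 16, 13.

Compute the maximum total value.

Allowing fractional choices, the relaxed optimum would be about 60.9, but items are indivisible.
crate F + crate E + crate B + crate H: weight 10 + 12 + 11 + 14 = 47 ≤ 47, value 16 + 14 + 16 + 13 = 59.
crate C + crate F + crate E + crate B: weight 13 + 10 + 12 + 11 = 46 ≤ 47, value 14 + 16 + 14 + 16 = 60.
Best is crate C, crate F, crate E, and crate B with total value 60.

60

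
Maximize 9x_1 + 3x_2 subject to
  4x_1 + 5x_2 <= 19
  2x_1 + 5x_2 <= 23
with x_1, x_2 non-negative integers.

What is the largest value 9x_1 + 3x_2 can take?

(x_1,x_2)=(4,0): 4·4+5·0=16≤19, 2·4+5·0=8≤23, objective 36.
(x_1,x_2)=(3,1): 4·3+5·1=17≤19, 2·3+5·1=11≤23, objective 30.
The best lattice point is (4,0), giving 36.

36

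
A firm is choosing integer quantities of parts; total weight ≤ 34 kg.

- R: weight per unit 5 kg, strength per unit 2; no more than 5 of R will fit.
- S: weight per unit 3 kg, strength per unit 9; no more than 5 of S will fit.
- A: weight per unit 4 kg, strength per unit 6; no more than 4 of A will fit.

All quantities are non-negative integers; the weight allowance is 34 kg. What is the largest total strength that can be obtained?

69

This is a bounded integer knapsack.
Take 5×S and 4×A: weight 31 ≤ 34, strength 5·9 + 4·6 = 69.
S has the best ratio (9/3) and is taken to its limit of 5; remaining capacity is filled optimally with the others.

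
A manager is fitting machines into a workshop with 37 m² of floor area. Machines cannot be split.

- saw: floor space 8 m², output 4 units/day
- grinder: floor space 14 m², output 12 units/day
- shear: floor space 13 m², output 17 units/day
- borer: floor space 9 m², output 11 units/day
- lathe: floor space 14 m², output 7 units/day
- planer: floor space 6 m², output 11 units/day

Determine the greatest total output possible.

43

Treat it as a binary knapsack problem.
Allowing fractional choices, the relaxed optimum would be about 46.7, but machines are indivisible.
grinder + shear + planer: floor space 14 + 13 + 6 = 33 ≤ 37, output 12 + 17 + 11 = 40.
saw + shear + borer + planer: floor space 8 + 13 + 9 + 6 = 36 ≤ 37, output 4 + 17 + 11 + 11 = 43.
Best is saw, shear, borer, and planer with total output 43.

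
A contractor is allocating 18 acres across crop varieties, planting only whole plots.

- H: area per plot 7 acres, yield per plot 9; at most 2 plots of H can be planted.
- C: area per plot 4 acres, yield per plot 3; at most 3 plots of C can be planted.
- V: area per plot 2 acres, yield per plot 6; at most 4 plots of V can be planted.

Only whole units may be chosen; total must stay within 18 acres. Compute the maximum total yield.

33

This is a bounded integer knapsack.
1×H and 4×V: area 15 ≤ 18, yield 1·9 + 4·6 = 33.
2×C and 4×V: area 16 ≤ 18, yield 2·3 + 4·6 = 30.
Best is 33.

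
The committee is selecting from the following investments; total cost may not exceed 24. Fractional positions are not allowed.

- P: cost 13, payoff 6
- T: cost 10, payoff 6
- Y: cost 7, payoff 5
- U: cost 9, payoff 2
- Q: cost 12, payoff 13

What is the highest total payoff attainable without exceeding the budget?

19

Treat it as a binary knapsack problem.
Take T and Q: cost 10 + 12 = 22 ≤ 24, payoff 6 + 13 = 19.
No other feasible combination does better.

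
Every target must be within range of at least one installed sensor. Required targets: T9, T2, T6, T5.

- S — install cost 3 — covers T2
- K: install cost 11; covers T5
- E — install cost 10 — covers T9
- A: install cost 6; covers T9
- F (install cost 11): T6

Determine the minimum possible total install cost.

31

Choose S, K, A, and F: together they cover T9, T2, T6, T5 — every target.
Total install cost: 3 + 11 + 6 + 11 = 31.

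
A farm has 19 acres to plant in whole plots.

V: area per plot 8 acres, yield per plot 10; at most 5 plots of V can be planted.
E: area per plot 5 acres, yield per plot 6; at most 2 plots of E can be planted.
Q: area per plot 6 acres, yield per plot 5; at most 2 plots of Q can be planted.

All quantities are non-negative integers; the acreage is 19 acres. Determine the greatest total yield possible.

V has the best ratio (10/8); taking only V gives at most 2×10 = 20 (stopped by the area limit).
Mixing does better — 1×V and 2×E: area 18 ≤ 19, yield 1·10 + 2·6 = 22.

22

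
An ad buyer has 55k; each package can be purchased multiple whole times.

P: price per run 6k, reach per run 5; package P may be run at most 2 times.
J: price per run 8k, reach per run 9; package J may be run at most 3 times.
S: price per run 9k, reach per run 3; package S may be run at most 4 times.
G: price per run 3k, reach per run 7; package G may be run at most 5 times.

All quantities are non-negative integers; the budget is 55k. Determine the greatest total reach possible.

This is a bounded integer knapsack.
G has the best ratio (7/3); taking only G gives at most 5×7 = 35 (stopped by the supply cap of 5).
Mixing does better — 2×P, 3×J, and 5×G: price 51 ≤ 55, reach 2·5 + 3·9 + 5·7 = 72.

72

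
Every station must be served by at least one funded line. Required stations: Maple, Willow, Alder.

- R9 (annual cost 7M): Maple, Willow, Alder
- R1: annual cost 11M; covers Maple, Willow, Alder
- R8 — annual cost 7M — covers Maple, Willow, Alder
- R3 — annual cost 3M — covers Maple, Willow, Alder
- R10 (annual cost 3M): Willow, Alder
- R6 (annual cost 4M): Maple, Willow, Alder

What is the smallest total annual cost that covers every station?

R3 alone covers Maple, Willow, Alder — every station.
Total annual cost: 3.
No cover costs less than 3.

3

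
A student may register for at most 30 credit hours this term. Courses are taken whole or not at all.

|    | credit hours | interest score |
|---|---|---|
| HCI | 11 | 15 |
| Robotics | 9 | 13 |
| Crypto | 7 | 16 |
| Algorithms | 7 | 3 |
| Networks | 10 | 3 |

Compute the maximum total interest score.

44

Take HCI, Robotics, and Crypto: credit hours 11 + 9 + 7 = 27 ≤ 30, interest score 15 + 13 + 16 = 44.
No other feasible combination does better.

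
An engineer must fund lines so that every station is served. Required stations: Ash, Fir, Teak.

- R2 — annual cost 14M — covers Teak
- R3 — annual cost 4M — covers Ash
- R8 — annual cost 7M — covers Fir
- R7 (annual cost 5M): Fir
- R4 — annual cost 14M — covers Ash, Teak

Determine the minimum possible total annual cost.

Choose R7 and R4: together they cover Ash, Fir, Teak — every station.
Total annual cost: 5 + 14 = 19.

19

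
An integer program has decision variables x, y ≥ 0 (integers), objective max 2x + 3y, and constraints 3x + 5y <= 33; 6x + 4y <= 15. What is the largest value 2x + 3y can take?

9

Relaxing integrality, the LP optimum is 11.25 at (x,y) = (0, 3.75), which is not an integer point.
(x,y)=(0,3): 3·0+5·3=15≤33, 6·0+4·3=12≤15, objective 9.
(x,y)=(1,2): 3·1+5·2=13≤33, 6·1+4·2=14≤15, objective 8.
Maximum is 9 at (x,y)=(0,3).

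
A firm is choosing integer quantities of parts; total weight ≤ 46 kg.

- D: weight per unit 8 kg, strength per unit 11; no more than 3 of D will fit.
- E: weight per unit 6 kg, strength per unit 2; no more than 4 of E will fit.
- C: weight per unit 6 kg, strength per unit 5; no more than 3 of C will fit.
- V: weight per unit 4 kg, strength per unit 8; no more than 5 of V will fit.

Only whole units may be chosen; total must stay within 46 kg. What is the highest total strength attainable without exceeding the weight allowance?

73

3×D and 5×V: weight 44 ≤ 46, strength 3·11 + 5·8 = 73.
3×D, 1×C, and 4×V: weight 46 ≤ 46, strength 3·11 + 1·5 + 4·8 = 70.
Best is 73.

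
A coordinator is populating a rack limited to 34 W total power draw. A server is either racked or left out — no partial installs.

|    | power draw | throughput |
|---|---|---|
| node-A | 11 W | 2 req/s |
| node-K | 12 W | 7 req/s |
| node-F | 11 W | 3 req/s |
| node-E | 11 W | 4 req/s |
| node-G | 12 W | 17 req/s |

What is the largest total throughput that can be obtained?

Treat it as a binary knapsack problem.
Allowing fractional choices, the relaxed optimum would be about 27.6, but servers are indivisible.
node-K + node-G: power draw 12 + 12 = 24 ≤ 34, throughput 7 + 17 = 24.
node-F + node-E + node-G: power draw 11 + 11 + 12 = 34 ≤ 34, throughput 3 + 4 + 17 = 24.
The maximum throughput is 24; one optimal choice is node-K and node-G.

24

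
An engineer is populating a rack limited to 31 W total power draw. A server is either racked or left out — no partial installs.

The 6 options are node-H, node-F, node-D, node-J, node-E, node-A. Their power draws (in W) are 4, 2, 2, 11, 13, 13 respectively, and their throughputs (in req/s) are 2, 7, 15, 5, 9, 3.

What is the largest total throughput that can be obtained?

Allowing fractional choices, the relaxed optimum would be about 37.5, but servers are indivisible.
node-F + node-D + node-J + node-E: power draw 2 + 2 + 11 + 13 = 28 ≤ 31, throughput 7 + 15 + 5 + 9 = 36.
node-F + node-D + node-E + node-A: power draw 2 + 2 + 13 + 13 = 30 ≤ 31, throughput 7 + 15 + 9 + 3 = 34.
node-H + node-F + node-D + node-E: power draw 4 + 2 + 2 + 13 = 21 ≤ 31, throughput 2 + 7 + 15 + 9 = 33.
Best is node-F, node-D, node-J, and node-E with total throughput 36.

36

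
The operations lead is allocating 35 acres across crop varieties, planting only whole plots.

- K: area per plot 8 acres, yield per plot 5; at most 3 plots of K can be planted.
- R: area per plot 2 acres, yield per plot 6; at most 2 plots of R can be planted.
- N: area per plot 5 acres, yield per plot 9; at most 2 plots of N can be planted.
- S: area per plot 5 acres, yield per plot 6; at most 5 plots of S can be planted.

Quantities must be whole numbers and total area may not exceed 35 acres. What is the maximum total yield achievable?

2×R, 1×N, and 5×S: area 34 ≤ 35, yield 2·6 + 1·9 + 5·6 = 51.
2×R, 2×N, and 4×S: area 34 ≤ 35, yield 2·6 + 2·9 + 4·6 = 54.
Best is 54.

54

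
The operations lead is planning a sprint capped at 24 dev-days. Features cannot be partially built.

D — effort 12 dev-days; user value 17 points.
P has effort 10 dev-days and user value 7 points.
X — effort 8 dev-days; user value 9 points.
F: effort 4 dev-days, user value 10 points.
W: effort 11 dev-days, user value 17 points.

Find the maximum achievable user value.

Allowing fractional choices, the relaxed optimum would be about 39.8, but features are indivisible.
D + X + F: effort 12 + 8 + 4 = 24 ≤ 24, user value 17 + 9 + 10 = 36.
X + F + W: effort 8 + 4 + 11 = 23 ≤ 24, user value 9 + 10 + 17 = 36.
D + W: effort 12 + 11 = 23 ≤ 24, user value 17 + 17 = 34.
The maximum user value is 36; one optimal choice is X, F, and W.

36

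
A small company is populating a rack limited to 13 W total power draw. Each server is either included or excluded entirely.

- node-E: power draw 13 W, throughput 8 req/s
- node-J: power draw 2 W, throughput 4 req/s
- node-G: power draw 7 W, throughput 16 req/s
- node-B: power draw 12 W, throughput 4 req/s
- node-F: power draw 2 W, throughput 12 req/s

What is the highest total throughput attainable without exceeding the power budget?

Allowing fractional choices, the relaxed optimum would be about 33.2, but servers are indivisible.
node-J + node-G: power draw 2 + 7 = 9 ≤ 13, throughput 4 + 16 = 20.
node-G + node-F: power draw 7 + 2 = 9 ≤ 13, throughput 16 + 12 = 28.
node-J + node-G + node-F: power draw 2 + 7 + 2 = 11 ≤ 13, throughput 4 + 16 + 12 = 32.
Best is node-J, node-G, and node-F with total throughput 32.

32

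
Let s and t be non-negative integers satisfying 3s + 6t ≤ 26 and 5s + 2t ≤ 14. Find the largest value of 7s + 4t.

22

(s,t)=(2,2) is feasible, giving 22.
(s,t)=(1,3) is feasible, giving 19.
(s,t)=(2,1) is feasible, giving 18.
Maximum is 22 at (s,t)=(2,2).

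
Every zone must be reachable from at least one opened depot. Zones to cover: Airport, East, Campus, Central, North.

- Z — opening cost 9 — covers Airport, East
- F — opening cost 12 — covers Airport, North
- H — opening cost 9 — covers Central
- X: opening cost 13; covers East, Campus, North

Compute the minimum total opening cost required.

31

This is an integer covering problem.
Choose Z, H, and X: together they cover Airport, East, Campus, Central, North — every zone.
Total opening cost: 9 + 9 + 13 = 31.
No cover costs less than 31.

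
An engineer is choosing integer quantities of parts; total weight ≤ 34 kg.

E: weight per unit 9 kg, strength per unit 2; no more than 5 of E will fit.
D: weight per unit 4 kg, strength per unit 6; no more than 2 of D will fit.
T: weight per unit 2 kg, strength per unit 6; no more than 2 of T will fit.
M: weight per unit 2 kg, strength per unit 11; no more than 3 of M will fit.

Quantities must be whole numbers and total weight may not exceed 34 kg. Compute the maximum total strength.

59

1×E, 2×D, 2×T, and 3×M: weight 27 ≤ 34, strength 1·2 + 2·6 + 2·6 + 3·11 = 59.
2×D, 2×T, and 3×M: weight 18 ≤ 34, strength 2·6 + 2·6 + 3·11 = 57.
Best is 59.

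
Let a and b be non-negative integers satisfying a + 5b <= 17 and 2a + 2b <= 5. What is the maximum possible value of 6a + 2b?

12

(a,b)=(2,0): 1·2+5·0=2≤17, 2·2+2·0=4≤5, objective 12.
(a,b)=(1,1): 1·1+5·1=6≤17, 2·1+2·1=4≤5, objective 8.
(a,b)=(1,0): 1·1+5·0=1≤17, 2·1+2·0=2≤5, objective 6.
Maximum is 12 at (a,b)=(2,0).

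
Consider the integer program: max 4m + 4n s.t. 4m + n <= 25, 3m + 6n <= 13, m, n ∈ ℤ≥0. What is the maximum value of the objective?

(m,n)=(4,0): 4·4+1·0=16≤25, 3·4+6·0=12≤13, objective 16.
(m,n)=(3,0): 4·3+1·0=12≤25, 3·3+6·0=9≤13, objective 12.
The best lattice point is (4,0), giving 16.

16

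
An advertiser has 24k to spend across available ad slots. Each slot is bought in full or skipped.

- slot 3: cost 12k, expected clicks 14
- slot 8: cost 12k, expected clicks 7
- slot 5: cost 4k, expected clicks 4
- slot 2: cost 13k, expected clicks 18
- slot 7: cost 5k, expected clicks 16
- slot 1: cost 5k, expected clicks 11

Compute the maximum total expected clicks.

Allowing fractional choices, the relaxed optimum would be about 46.2, but ad slots are indivisible.
slot 3 + slot 7 + slot 1: cost 12 + 5 + 5 = 22 ≤ 24, expected clicks 14 + 16 + 11 = 41.
slot 5 + slot 2 + slot 7: cost 4 + 13 + 5 = 22 ≤ 24, expected clicks 4 + 18 + 16 = 38.
slot 2 + slot 7 + slot 1: cost 13 + 5 + 5 = 23 ≤ 24, expected clicks 18 + 16 + 11 = 45.
Best is slot 2, slot 7, and slot 1 with total expected clicks 45.

45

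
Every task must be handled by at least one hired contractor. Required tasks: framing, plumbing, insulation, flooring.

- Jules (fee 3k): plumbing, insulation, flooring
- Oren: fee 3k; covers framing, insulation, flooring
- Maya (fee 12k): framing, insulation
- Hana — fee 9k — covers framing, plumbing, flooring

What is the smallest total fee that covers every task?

Choose Jules and Oren: together they cover framing, plumbing, insulation, flooring — every task.
Total fee: 3 + 3 = 6.
No cover costs less than 6.

6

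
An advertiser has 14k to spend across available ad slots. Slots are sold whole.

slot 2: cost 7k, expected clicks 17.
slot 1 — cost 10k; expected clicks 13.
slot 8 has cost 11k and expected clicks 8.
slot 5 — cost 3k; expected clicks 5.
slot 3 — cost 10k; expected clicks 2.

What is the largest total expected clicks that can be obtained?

22

Allowing fractional choices, the relaxed optimum would be about 27.2, but ad slots are indivisible.
slot 2 + slot 5: cost 7 + 3 = 10 ≤ 14, expected clicks 17 + 5 = 22.
slot 1 + slot 5: cost 10 + 3 = 13 ≤ 14, expected clicks 13 + 5 = 18.
Best is slot 2 and slot 5 with total expected clicks 22.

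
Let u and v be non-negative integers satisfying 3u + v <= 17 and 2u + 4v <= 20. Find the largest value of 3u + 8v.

40

(u,v)=(0,5): 3·0+1·5=5≤17, 2·0+4·5=20≤20, objective 40.
(u,v)=(1,4): 3·1+1·4=7≤17, 2·1+4·4=18≤20, objective 35.
(u,v)=(0,4): 3·0+1·4=4≤17, 2·0+4·4=16≤20, objective 32.
The best lattice point is (0,5), giving 40.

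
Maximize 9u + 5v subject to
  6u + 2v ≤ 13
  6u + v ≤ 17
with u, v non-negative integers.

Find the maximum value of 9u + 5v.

30

The continuous relaxation peaks at (0, 6.5) with value 32.50; rounding to a feasible lattice point costs some objective.
(u,v)=(0,6): 6·0+2·6=12≤13, 6·0+1·6=6≤17, objective 30.
(u,v)=(0,5): 6·0+2·5=10≤13, 6·0+1·5=5≤17, objective 25.
Maximum is 30 at (u,v)=(0,6).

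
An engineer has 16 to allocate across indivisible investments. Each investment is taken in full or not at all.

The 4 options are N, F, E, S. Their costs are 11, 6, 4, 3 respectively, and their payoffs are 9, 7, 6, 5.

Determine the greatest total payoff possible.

18

N + S: cost 11 + 3 = 14 ≤ 16, payoff 9 + 5 = 14.
N + E: cost 11 + 4 = 15 ≤ 16, payoff 9 + 6 = 15.
F + E + S: cost 6 + 4 + 3 = 13 ≤ 16, payoff 7 + 6 + 5 = 18.
Best is F, E, and S with total payoff 18.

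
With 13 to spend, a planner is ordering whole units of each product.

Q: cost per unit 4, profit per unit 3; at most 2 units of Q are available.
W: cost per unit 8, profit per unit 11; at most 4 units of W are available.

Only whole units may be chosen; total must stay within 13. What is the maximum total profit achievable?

Take 1×Q and 1×W: cost 12 ≤ 13, profit 1·3 + 1·11 = 14.
No other integer combination yields more.

14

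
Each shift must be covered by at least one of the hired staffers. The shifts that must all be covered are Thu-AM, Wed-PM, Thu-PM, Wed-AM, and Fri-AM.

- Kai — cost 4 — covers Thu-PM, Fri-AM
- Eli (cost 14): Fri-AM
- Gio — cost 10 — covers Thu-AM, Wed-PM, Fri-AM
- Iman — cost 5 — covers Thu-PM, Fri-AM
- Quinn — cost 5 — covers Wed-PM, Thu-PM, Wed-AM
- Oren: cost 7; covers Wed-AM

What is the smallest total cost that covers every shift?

15

This is a weighted set-cover instance.
The greedy cost-per-new-shift heuristic would pick Quinn, Kai, and Gio for 19, but a cheaper cover exists.
Choose Gio and Quinn: together they cover Thu-AM, Wed-PM, Thu-PM, Wed-AM, Fri-AM — every shift.
Total cost: 10 + 5 = 15.
No cover costs less than 15.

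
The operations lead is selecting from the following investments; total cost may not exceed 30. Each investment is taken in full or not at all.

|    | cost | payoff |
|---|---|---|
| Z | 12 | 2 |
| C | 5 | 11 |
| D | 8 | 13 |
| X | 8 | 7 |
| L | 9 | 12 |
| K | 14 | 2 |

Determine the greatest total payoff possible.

43

Take C, D, X, and L: cost 5 + 8 + 8 + 9 = 30 ≤ 30, payoff 11 + 13 + 7 + 12 = 43.
No other feasible combination does better.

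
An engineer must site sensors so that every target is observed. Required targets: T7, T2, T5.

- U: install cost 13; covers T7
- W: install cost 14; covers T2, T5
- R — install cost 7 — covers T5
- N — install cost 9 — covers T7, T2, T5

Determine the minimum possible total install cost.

9

N alone covers T7, T2, T5 — every target.
Total install cost: 9.
No cover costs less than 9.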